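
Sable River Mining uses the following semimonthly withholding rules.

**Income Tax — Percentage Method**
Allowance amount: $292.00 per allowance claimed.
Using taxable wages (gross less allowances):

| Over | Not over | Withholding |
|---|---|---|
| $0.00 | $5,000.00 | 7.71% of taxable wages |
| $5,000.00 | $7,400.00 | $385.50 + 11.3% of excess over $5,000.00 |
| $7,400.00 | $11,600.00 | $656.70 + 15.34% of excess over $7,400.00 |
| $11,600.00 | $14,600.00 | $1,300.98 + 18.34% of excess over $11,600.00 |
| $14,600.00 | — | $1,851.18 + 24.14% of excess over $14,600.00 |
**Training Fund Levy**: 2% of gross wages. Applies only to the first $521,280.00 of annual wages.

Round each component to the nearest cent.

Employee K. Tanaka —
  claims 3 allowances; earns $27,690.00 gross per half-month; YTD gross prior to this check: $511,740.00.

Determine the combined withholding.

$4,990.44

Income Tax: taxable = $27,690.00 − 3×$292.00 = $26,814.00
  $1,851.18 + 24.14% × ($26,814.00 − $14,600.00) = $1,851.18 + 24.14% × $12,214.00 = $4,799.64
Training Fund Levy: cap $521,280.00 − YTD $511,740.00 = $9,540.00 subject; 2% × $9,540.00 = $190.80
Total: $4,799.64 + $190.80 = $4,990.44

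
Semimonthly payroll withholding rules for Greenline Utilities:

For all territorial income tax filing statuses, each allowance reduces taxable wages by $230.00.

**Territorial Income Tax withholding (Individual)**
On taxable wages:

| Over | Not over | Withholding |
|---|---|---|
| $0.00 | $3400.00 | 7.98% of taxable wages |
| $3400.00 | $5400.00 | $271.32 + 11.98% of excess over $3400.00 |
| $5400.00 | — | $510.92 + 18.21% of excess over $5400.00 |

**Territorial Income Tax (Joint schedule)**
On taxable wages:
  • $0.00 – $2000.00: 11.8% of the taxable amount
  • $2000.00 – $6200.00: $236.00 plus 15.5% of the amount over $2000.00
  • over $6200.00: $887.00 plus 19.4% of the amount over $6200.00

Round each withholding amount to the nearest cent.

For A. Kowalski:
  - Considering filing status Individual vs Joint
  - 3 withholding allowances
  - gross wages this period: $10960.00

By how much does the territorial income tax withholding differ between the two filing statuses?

$278.83

Territorial Income Tax (Individual): taxable = $10960.00 − 3×$230.00 = $10270.00
  $510.92 + 18.21% × ($10270.00 − $5400.00) = $510.92 + 18.21% × $4870.00 = $1397.75
Territorial Income Tax (Joint): taxable = $10960.00 − 3×$230.00 = $10270.00
  $887.00 + 19.4% × ($10270.00 − $6200.00) = $887.00 + 19.4% × $4070.00 = $1676.58
Difference: |$1397.75 − $1676.58| = $278.83 (higher under Joint)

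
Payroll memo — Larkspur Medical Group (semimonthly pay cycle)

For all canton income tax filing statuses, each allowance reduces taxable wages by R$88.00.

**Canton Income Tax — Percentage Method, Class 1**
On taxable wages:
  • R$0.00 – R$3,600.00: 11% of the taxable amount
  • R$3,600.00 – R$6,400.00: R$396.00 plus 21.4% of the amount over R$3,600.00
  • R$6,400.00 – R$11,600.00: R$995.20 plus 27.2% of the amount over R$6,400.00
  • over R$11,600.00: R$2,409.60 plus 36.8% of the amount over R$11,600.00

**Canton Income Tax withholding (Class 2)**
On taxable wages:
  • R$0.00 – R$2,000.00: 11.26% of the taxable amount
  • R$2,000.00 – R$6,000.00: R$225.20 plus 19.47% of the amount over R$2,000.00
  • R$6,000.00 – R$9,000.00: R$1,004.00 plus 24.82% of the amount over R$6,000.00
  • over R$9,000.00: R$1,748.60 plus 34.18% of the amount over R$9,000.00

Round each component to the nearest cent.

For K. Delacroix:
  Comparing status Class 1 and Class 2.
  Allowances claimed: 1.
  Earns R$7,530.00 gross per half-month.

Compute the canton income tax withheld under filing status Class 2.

Canton Income Tax (Class 2): taxable = R$7,530.00 − 1×R$88.00 = R$7,442.00
  R$1,004.00 + 24.82% × (R$7,442.00 − R$6,000.00) = R$1,004.00 + 24.82% × R$1,442.00 = R$1,361.90

R$1,361.90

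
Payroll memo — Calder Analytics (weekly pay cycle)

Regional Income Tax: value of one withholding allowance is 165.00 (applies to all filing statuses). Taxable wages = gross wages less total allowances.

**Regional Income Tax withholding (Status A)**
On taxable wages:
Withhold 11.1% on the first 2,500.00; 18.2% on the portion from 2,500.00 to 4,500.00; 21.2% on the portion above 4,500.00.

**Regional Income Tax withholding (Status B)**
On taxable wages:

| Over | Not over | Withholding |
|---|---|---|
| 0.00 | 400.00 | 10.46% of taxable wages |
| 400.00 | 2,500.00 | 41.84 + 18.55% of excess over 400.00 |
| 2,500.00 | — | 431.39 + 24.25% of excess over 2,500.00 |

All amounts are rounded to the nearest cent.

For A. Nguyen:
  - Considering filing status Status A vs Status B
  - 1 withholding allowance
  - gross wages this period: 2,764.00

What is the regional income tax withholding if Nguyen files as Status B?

455.40

Regional Income Tax (Status B): taxable = 2,764.00 − 1×165.00 = 2,599.00
  431.39 + 24.25% × (2,599.00 − 2,500.00) = 431.39 + 24.25% × 99.00 = 455.40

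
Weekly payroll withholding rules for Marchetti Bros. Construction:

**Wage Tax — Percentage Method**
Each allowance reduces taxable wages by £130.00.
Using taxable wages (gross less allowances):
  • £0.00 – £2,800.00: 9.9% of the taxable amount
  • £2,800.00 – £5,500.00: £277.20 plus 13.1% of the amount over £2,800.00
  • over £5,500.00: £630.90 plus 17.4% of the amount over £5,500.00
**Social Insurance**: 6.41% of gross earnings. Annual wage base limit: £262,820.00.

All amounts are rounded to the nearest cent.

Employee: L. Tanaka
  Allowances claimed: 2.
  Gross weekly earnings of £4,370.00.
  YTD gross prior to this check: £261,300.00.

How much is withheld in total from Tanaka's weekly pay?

Wage Tax: taxable = £4,370.00 − 2×£130.00 = £4,110.00
  £277.20 + 13.1% × (£4,110.00 − £2,800.00) = £277.20 + 13.1% × £1,310.00 = £448.81
Social Insurance: cap £262,820.00 − YTD £261,300.00 = £1,520.00 subject; 6.41% × £1,520.00 = £97.43
Total: £448.81 + £97.43 = £546.24

£546.24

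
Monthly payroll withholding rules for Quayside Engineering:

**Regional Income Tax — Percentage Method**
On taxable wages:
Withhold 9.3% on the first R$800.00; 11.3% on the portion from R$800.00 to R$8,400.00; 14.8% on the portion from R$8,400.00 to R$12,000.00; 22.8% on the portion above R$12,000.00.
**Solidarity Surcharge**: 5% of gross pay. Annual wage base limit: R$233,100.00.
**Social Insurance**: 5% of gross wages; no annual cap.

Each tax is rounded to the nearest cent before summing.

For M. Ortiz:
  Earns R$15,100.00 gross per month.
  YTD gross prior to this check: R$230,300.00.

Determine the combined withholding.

Regional Income Tax: taxable = R$15,100.00
  R$1,466.00 + 22.8% × (R$15,100.00 − R$12,000.00) = R$1,466.00 + 22.8% × R$3,100.00 = R$2,172.80
Solidarity Surcharge: cap R$233,100.00 − YTD R$230,300.00 = R$2,800.00 subject; 5% × R$2,800.00 = R$140.00
Social Insurance: 5% × R$15,100.00 = R$755.00
Total: R$2,172.80 + R$140.00 + R$755.00 = R$3,067.80

R$3,067.80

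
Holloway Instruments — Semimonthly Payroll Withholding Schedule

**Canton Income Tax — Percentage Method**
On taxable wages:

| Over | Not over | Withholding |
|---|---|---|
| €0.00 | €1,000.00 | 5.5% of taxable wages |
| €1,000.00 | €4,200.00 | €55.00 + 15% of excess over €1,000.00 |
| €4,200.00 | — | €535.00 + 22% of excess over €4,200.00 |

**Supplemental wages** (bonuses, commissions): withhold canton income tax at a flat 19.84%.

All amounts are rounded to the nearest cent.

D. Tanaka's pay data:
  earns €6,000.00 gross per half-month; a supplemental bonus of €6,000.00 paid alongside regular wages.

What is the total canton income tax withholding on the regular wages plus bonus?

€2,121.40

Canton Income Tax: taxable = €6,000.00
  €535.00 + 22% × (€6,000.00 − €4,200.00) = €535.00 + 22% × €1,800.00 = €931.00
Supplemental (19.84% flat on bonus): 19.84% × €6,000.00 = €1,190.40
Total canton income tax: €931.00 + €1,190.40 = €2,121.40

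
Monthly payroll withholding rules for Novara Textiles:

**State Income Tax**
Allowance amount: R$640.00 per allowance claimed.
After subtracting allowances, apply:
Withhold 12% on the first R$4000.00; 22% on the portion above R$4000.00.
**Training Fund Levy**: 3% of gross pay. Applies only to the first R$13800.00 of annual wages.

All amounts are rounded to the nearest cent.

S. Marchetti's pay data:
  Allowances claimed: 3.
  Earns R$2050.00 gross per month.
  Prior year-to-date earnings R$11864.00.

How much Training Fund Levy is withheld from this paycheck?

Training Fund Levy: cap R$13800.00 − YTD R$11864.00 = R$1936.00 subject; 3% × R$1936.00 = R$58.08

R$58.08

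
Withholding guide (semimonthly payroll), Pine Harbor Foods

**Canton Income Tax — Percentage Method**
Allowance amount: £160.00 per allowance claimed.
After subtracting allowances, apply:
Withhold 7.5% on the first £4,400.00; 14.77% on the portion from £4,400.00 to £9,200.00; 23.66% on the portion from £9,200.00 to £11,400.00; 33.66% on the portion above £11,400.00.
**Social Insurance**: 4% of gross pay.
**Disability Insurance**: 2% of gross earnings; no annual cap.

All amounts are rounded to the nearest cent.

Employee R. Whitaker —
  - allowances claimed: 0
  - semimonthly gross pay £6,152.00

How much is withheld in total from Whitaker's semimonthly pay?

Canton Income Tax: taxable = £6,152.00
  £330.00 + 14.77% × (£6,152.00 − £4,400.00) = £330.00 + 14.77% × £1,752.00 = £588.77
Social Insurance: 4% × £6,152.00 = £246.08
Disability Insurance: 2% × £6,152.00 = £123.04
Total: £588.77 + £246.08 + £123.04 = £957.89

£957.89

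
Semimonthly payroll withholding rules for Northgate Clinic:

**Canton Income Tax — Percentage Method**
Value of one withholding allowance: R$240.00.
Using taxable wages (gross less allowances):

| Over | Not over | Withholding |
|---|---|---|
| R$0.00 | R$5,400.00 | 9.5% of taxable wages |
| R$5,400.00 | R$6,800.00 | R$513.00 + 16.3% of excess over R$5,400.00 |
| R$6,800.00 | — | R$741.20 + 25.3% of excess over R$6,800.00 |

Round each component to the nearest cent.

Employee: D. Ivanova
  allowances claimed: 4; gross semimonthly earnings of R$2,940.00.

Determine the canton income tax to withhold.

R$188.10

Canton Income Tax: taxable = R$2,940.00 − 4×R$240.00 = R$1,980.00
  9.5% × R$1,980.00 = R$188.10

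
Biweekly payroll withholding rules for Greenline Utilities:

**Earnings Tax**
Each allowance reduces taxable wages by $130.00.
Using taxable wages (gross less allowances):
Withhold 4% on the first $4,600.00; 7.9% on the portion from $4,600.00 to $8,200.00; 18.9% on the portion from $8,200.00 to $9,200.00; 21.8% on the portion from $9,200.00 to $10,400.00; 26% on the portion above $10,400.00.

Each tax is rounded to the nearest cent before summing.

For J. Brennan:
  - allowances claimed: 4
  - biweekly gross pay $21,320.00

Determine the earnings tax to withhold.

Earnings Tax: taxable = $21,320.00 − 4×$130.00 = $20,800.00
  $919.00 + 26% × ($20,800.00 − $10,400.00) = $919.00 + 26% × $10,400.00 = $3,623.00

$3,623.00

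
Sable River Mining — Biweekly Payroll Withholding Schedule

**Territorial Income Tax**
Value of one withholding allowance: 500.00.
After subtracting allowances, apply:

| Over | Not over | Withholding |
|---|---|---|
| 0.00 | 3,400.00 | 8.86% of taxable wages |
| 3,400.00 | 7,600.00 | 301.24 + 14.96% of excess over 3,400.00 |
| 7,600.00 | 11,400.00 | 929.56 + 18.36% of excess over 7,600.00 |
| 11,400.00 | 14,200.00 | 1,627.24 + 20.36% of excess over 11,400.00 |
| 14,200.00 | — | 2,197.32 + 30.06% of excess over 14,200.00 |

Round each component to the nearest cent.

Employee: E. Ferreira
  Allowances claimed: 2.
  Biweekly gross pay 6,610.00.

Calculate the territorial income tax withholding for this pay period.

631.86

Territorial Income Tax: taxable = 6,610.00 − 2×500.00 = 5,610.00
  301.24 + 14.96% × (5,610.00 − 3,400.00) = 301.24 + 14.96% × 2,210.00 = 631.86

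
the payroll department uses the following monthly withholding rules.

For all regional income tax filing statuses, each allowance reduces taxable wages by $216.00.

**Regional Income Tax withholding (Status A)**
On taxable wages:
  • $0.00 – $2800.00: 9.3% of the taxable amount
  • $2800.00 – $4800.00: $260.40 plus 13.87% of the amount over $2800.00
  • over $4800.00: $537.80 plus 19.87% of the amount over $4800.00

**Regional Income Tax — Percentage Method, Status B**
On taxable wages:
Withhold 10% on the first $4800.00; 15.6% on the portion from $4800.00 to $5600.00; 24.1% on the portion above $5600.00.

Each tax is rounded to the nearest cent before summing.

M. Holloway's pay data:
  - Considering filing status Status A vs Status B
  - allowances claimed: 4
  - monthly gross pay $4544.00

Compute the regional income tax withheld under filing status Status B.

$368.00

Regional Income Tax (Status B): taxable = $4544.00 − 4×$216.00 = $3680.00
  10% × $3680.00 = $368.00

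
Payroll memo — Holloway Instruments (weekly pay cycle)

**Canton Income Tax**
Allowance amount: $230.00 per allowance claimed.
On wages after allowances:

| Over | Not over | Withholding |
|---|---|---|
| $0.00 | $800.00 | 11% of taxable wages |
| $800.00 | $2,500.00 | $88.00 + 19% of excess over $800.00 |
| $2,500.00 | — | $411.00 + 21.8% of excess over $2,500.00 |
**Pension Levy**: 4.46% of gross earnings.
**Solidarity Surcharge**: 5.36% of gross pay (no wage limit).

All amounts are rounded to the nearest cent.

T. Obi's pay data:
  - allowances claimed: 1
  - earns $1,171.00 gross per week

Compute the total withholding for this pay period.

Canton Income Tax: taxable = $1,171.00 − 1×$230.00 = $941.00
  $88.00 + 19% × ($941.00 − $800.00) = $88.00 + 19% × $141.00 = $114.79
Pension Levy: 4.46% × $1,171.00 = $52.23
Solidarity Surcharge: 5.36% × $1,171.00 = $62.77
Total: $114.79 + $52.23 + $62.77 = $229.79

$229.79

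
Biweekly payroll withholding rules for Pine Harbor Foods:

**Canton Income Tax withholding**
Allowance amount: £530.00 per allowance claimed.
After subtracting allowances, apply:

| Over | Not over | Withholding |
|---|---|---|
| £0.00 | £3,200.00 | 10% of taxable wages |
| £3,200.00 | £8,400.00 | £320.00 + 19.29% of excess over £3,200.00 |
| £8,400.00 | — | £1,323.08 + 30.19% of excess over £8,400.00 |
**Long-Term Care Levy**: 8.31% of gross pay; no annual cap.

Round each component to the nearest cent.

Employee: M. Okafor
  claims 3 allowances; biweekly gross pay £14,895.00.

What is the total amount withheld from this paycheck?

Canton Income Tax: taxable = £14,895.00 − 3×£530.00 = £13,305.00
  £1,323.08 + 30.19% × (£13,305.00 − £8,400.00) = £1,323.08 + 30.19% × £4,905.00 = £2,803.90
Long-Term Care Levy: 8.31% × £14,895.00 = £1,237.77
Total: £2,803.90 + £1,237.77 = £4,041.67

£4,041.67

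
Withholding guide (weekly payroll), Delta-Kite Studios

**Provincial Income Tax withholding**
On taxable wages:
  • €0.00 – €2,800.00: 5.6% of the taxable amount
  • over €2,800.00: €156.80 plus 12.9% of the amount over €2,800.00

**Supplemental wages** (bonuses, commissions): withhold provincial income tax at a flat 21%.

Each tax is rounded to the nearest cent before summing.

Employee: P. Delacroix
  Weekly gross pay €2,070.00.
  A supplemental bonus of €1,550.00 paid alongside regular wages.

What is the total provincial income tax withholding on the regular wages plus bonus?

€441.42

Provincial Income Tax: taxable = €2,070.00
  5.6% × €2,070.00 = €115.92
Supplemental (21% flat on bonus): 21% × €1,550.00 = €325.50
Total provincial income tax: €115.92 + €325.50 = €441.42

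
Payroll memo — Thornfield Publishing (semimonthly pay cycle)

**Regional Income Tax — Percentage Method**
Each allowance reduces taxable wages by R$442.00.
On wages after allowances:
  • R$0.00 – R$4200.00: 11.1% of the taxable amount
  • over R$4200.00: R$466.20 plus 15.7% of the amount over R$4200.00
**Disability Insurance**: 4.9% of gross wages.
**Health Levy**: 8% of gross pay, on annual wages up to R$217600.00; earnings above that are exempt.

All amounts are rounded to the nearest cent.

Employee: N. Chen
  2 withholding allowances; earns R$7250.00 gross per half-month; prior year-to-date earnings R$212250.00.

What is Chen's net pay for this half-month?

R$5660.49

Regional Income Tax: taxable = R$7250.00 − 2×R$442.00 = R$6366.00
  R$466.20 + 15.7% × (R$6366.00 − R$4200.00) = R$466.20 + 15.7% × R$2166.00 = R$806.26
Disability Insurance: 4.9% × R$7250.00 = R$355.25
Health Levy: cap R$217600.00 − YTD R$212250.00 = R$5350.00 subject; 8% × R$5350.00 = R$428.00
Total withheld: R$806.26 + R$355.25 + R$428.00 = R$1589.51
Net pay: R$7250.00 − R$1589.51 = R$5660.49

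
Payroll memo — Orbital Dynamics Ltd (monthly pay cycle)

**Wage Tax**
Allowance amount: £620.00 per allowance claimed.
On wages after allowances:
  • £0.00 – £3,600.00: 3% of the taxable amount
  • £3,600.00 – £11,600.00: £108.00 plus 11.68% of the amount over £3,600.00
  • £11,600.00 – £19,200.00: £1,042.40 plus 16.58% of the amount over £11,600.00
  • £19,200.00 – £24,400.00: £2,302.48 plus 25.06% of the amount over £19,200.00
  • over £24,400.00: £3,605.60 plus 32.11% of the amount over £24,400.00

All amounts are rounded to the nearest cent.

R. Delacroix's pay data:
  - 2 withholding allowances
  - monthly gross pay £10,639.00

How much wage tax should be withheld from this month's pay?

£785.32

Wage Tax: taxable = £10,639.00 − 2×£620.00 = £9,399.00
  £108.00 + 11.68% × (£9,399.00 − £3,600.00) = £108.00 + 11.68% × £5,799.00 = £785.32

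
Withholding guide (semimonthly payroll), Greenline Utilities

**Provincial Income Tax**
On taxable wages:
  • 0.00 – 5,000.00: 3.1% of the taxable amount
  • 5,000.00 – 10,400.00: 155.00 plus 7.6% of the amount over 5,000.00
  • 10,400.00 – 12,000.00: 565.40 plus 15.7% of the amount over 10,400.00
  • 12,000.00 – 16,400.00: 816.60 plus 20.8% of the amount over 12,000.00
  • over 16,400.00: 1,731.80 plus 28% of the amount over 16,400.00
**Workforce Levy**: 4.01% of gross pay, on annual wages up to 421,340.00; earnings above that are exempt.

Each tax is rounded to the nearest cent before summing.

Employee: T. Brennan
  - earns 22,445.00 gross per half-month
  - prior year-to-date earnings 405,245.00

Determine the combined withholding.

Provincial Income Tax: taxable = 22,445.00
  1,731.80 + 28% × (22,445.00 − 16,400.00) = 1,731.80 + 28% × 6,045.00 = 3,424.40
Workforce Levy: cap 421,340.00 − YTD 405,245.00 = 16,095.00 subject; 4.01% × 16,095.00 = 645.41
Total: 3,424.40 + 645.41 = 4,069.81

4,069.81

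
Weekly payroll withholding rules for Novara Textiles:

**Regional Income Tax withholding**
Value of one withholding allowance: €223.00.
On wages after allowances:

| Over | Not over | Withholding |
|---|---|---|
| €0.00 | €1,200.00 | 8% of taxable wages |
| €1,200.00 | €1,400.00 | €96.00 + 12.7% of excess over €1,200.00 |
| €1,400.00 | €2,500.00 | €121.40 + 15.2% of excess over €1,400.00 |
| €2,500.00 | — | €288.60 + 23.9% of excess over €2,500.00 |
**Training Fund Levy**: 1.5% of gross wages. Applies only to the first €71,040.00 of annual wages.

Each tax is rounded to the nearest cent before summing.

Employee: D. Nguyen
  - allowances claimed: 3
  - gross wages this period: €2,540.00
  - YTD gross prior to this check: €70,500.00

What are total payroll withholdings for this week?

€201.09

Regional Income Tax: taxable = €2,540.00 − 3×€223.00 = €1,871.00
  €121.40 + 15.2% × (€1,871.00 − €1,400.00) = €121.40 + 15.2% × €471.00 = €192.99
Training Fund Levy: cap €71,040.00 − YTD €70,500.00 = €540.00 subject; 1.5% × €540.00 = €8.10
Total: €192.99 + €8.10 = €201.09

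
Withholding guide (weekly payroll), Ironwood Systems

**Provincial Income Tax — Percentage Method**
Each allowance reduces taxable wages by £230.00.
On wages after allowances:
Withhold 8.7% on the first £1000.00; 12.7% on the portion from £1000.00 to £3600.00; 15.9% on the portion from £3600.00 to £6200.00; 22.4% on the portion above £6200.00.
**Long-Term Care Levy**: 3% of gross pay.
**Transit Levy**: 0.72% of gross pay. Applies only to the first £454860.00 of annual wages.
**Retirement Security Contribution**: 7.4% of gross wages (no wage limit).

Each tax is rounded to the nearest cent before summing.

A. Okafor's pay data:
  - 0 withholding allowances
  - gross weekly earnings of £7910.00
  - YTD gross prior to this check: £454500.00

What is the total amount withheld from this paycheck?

Provincial Income Tax: taxable = £7910.00
  £830.60 + 22.4% × (£7910.00 − £6200.00) = £830.60 + 22.4% × £1710.00 = £1213.64
Long-Term Care Levy: 3% × £7910.00 = £237.30
Transit Levy: cap £454860.00 − YTD £454500.00 = £360.00 subject; 0.72% × £360.00 = £2.59
Retirement Security Contribution: 7.4% × £7910.00 = £585.34
Total: £1213.64 + £237.30 + £2.59 + £585.34 = £2038.87

£2038.87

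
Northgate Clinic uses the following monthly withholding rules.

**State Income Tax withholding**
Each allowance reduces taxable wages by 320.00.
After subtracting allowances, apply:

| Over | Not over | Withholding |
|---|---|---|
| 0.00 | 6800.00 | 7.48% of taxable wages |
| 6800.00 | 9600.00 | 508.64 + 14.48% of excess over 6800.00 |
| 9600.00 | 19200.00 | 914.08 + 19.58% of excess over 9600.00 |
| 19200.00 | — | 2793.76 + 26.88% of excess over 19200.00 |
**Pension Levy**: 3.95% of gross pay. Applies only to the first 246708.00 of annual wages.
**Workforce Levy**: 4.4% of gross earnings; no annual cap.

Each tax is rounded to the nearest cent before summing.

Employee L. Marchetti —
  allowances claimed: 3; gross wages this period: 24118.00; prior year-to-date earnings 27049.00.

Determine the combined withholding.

5871.52

State Income Tax: taxable = 24118.00 − 3×320.00 = 23158.00
  2793.76 + 26.88% × (23158.00 − 19200.00) = 2793.76 + 26.88% × 3958.00 = 3857.67
Pension Levy: 3.95% × 24118.00 = 952.66
Workforce Levy: 4.4% × 24118.00 = 1061.19
Total: 3857.67 + 952.66 + 1061.19 = 5871.52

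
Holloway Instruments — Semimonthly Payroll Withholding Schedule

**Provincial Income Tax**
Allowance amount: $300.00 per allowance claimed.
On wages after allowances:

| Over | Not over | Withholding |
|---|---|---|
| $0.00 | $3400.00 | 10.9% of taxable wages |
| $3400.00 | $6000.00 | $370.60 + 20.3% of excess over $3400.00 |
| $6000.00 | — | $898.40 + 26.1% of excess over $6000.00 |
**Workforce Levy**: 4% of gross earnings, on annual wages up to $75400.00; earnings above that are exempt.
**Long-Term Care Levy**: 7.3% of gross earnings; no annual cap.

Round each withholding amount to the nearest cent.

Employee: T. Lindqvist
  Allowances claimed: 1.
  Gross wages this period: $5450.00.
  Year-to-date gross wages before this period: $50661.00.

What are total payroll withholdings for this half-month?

Provincial Income Tax: taxable = $5450.00 − 1×$300.00 = $5150.00
  $370.60 + 20.3% × ($5150.00 − $3400.00) = $370.60 + 20.3% × $1750.00 = $725.85
Workforce Levy: 4% × $5450.00 = $218.00
Long-Term Care Levy: 7.3% × $5450.00 = $397.85
Total: $725.85 + $218.00 + $397.85 = $1341.70

$1341.70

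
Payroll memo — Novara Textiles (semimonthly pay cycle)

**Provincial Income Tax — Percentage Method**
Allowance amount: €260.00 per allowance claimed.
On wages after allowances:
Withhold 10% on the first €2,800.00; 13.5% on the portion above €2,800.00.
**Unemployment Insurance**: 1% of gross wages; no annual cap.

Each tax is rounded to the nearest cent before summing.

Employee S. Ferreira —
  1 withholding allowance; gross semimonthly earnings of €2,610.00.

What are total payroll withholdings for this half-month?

Provincial Income Tax: taxable = €2,610.00 − 1×€260.00 = €2,350.00
  10% × €2,350.00 = €235.00
Unemployment Insurance: 1% × €2,610.00 = €26.10
Total: €235.00 + €26.10 = €261.10

€261.10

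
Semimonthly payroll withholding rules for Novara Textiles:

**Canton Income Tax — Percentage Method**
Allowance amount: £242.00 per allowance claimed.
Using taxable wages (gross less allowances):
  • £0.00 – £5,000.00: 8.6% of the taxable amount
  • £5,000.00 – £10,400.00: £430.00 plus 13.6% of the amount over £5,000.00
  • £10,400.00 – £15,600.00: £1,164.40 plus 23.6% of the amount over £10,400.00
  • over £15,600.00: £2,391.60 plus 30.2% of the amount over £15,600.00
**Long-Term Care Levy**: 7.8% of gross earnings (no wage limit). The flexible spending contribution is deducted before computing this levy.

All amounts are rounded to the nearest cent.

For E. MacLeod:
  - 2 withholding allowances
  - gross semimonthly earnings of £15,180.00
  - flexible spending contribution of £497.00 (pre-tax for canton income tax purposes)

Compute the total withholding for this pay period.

Canton Income Tax: taxable = £15,180.00 − £497.00 − 2×£242.00 = £14,199.00
  £1,164.40 + 23.6% × (£14,199.00 − £10,400.00) = £1,164.40 + 23.6% × £3,799.00 = £2,060.96
Long-Term Care Levy: 7.8% × £14,683.00 = £1,145.27
Total: £2,060.96 + £1,145.27 = £3,206.23

£3,206.23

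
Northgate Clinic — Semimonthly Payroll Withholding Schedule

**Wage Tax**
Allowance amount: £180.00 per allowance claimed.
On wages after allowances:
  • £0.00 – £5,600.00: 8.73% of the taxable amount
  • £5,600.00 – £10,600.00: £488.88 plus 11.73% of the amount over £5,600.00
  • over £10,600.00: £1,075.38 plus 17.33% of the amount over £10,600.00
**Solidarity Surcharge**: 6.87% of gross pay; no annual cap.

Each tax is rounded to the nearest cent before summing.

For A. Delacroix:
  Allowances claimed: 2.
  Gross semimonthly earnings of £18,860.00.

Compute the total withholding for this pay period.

£3,740.13

Wage Tax: taxable = £18,860.00 − 2×£180.00 = £18,500.00
  £1,075.38 + 17.33% × (£18,500.00 − £10,600.00) = £1,075.38 + 17.33% × £7,900.00 = £2,444.45
Solidarity Surcharge: 6.87% × £18,860.00 = £1,295.68
Total: £2,444.45 + £1,295.68 = £3,740.13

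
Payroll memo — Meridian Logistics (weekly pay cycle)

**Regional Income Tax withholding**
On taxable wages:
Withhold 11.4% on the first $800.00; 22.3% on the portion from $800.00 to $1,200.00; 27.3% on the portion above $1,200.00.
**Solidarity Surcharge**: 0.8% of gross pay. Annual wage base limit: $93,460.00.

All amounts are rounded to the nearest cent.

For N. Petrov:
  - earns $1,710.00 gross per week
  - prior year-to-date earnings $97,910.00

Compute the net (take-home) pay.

Regional Income Tax: taxable = $1,710.00
  $180.40 + 27.3% × ($1,710.00 − $1,200.00) = $180.40 + 27.3% × $510.00 = $319.63
Solidarity Surcharge: YTD $97,910.00 ≥ cap $93,460.00 → $0.00
Total withheld: $319.63 + $0.00 = $319.63
Net pay: $1,710.00 − $319.63 = $1,390.37

$1,390.37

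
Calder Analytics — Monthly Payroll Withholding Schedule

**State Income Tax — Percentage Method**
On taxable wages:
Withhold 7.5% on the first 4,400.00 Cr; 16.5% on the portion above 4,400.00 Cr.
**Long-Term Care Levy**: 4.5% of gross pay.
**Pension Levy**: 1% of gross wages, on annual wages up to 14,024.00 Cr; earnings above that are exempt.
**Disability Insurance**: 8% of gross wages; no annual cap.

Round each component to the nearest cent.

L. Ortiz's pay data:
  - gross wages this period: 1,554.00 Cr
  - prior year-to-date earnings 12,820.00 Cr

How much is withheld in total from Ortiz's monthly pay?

322.84 Cr

State Income Tax: taxable = 1,554.00 Cr
  7.5% × 1,554.00 Cr = 116.55 Cr
Long-Term Care Levy: 4.5% × 1,554.00 Cr = 69.93 Cr
Pension Levy: cap 14,024.00 Cr − YTD 12,820.00 Cr = 1,204.00 Cr subject; 1% × 1,204.00 Cr = 12.04 Cr
Disability Insurance: 8% × 1,554.00 Cr = 124.32 Cr
Total: 116.55 Cr + 69.93 Cr + 12.04 Cr + 124.32 Cr = 322.84 Cr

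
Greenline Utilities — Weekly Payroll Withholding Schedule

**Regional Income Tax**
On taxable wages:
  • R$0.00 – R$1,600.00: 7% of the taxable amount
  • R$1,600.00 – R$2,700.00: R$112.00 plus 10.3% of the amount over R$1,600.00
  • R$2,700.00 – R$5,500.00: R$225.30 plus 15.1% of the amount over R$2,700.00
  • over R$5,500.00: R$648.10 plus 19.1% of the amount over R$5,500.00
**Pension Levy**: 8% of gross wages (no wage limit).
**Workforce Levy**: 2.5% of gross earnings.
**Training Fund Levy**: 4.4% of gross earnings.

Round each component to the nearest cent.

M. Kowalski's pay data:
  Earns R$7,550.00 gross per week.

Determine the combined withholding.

R$2,164.60

Regional Income Tax: taxable = R$7,550.00
  R$648.10 + 19.1% × (R$7,550.00 − R$5,500.00) = R$648.10 + 19.1% × R$2,050.00 = R$1,039.65
Pension Levy: 8% × R$7,550.00 = R$604.00
Workforce Levy: 2.5% × R$7,550.00 = R$188.75
Training Fund Levy: 4.4% × R$7,550.00 = R$332.20
Total: R$1,039.65 + R$604.00 + R$188.75 + R$332.20 = R$2,164.60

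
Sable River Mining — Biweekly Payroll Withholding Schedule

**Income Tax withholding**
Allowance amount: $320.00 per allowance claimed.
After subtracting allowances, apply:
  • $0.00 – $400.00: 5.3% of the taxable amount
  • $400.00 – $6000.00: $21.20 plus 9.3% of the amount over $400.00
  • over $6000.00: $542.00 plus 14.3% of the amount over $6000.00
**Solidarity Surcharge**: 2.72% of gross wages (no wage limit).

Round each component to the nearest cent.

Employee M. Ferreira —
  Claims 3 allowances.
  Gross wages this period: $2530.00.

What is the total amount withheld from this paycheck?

Income Tax: taxable = $2530.00 − 3×$320.00 = $1570.00
  $21.20 + 9.3% × ($1570.00 − $400.00) = $21.20 + 9.3% × $1170.00 = $130.01
Solidarity Surcharge: 2.72% × $2530.00 = $68.82
Total: $130.01 + $68.82 = $198.83

$198.83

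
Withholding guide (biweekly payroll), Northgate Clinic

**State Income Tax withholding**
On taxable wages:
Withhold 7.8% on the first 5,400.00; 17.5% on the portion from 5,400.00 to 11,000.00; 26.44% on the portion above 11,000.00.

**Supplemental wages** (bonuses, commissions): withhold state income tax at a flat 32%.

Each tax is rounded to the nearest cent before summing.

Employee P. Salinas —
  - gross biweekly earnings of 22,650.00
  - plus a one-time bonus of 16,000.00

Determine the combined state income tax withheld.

State Income Tax: taxable = 22,650.00
  1,401.20 + 26.44% × (22,650.00 − 11,000.00) = 1,401.20 + 26.44% × 11,650.00 = 4,481.46
Supplemental (32% flat on bonus): 32% × 16,000.00 = 5,120.00
Total state income tax: 4,481.46 + 5,120.00 = 9,601.46

9,601.46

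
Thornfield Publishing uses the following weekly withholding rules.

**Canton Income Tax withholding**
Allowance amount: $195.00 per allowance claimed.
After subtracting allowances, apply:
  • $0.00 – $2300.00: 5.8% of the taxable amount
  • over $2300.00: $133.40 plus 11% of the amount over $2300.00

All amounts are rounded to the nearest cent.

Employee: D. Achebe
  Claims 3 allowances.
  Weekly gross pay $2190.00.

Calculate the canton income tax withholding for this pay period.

$93.09

Canton Income Tax: taxable = $2190.00 − 3×$195.00 = $1605.00
  5.8% × $1605.00 = $93.09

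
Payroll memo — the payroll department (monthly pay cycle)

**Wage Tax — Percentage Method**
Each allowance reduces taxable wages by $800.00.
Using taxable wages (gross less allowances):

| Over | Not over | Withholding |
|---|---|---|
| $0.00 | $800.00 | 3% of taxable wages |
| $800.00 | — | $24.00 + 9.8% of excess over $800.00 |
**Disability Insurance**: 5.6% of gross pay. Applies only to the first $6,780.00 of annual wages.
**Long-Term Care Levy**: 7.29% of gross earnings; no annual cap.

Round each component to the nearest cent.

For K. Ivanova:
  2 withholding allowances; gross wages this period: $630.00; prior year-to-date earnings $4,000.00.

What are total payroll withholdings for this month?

$81.21

Wage Tax: taxable = $630.00 − 2×$800.00 = $-970.00
  Taxable ≤ 0 → $0.00
Disability Insurance: 5.6% × $630.00 = $35.28
Long-Term Care Levy: 7.29% × $630.00 = $45.93
Total: $0.00 + $35.28 + $45.93 = $81.21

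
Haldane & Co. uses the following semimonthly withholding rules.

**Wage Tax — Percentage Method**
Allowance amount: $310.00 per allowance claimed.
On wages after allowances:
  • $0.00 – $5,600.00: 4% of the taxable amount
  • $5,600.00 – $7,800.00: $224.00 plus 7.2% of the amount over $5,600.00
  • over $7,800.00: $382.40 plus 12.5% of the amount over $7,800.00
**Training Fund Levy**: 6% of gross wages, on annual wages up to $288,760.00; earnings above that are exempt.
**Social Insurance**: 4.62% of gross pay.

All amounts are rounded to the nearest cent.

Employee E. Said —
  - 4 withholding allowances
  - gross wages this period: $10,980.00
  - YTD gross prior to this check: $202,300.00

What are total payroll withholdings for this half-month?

Wage Tax: taxable = $10,980.00 − 4×$310.00 = $9,740.00
  $382.40 + 12.5% × ($9,740.00 − $7,800.00) = $382.40 + 12.5% × $1,940.00 = $624.90
Training Fund Levy: 6% × $10,980.00 = $658.80
Social Insurance: 4.62% × $10,980.00 = $507.28
Total: $624.90 + $658.80 + $507.28 = $1,790.98

$1,790.98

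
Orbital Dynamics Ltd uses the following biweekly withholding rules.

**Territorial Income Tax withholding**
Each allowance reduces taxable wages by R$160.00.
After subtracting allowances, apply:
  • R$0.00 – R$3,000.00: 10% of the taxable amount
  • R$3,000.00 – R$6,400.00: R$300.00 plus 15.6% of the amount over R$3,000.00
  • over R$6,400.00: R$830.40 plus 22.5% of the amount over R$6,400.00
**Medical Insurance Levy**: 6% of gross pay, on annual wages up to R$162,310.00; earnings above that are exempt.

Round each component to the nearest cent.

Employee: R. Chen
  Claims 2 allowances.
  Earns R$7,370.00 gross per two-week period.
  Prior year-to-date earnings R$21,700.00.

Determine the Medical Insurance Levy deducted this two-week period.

Medical Insurance Levy: 6% × R$7,370.00 = R$442.20

R$442.20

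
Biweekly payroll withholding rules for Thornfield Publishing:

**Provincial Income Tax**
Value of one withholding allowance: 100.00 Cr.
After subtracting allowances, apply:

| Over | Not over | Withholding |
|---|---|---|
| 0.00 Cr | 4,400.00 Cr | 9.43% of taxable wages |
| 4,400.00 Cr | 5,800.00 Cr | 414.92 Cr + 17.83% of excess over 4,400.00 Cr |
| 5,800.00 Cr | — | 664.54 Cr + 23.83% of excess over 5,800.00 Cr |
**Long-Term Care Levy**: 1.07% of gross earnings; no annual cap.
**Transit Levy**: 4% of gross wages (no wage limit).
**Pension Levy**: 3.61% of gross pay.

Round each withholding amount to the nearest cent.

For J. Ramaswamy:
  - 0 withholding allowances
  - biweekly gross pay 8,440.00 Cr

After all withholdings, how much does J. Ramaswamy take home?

Provincial Income Tax: taxable = 8,440.00 Cr
  664.54 Cr + 23.83% × (8,440.00 Cr − 5,800.00 Cr) = 664.54 Cr + 23.83% × 2,640.00 Cr = 1,293.65 Cr
Long-Term Care Levy: 1.07% × 8,440.00 Cr = 90.31 Cr
Transit Levy: 4% × 8,440.00 Cr = 337.60 Cr
Pension Levy: 3.61% × 8,440.00 Cr = 304.68 Cr
Total withheld: 1,293.65 Cr + 90.31 Cr + 337.60 Cr + 304.68 Cr = 2,026.24 Cr
Net pay: 8,440.00 Cr − 2,026.24 Cr = 6,413.76 Cr

6,413.76 Cr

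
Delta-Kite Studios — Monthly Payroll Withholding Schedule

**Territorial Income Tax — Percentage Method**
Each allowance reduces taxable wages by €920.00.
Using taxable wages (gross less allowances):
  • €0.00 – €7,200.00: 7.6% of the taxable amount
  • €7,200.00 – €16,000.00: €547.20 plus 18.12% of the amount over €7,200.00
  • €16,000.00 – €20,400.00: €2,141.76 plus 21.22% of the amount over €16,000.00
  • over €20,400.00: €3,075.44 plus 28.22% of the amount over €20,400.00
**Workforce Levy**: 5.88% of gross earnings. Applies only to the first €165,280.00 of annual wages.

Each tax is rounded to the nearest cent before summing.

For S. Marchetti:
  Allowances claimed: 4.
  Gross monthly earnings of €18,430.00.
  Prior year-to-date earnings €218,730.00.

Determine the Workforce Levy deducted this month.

€0.00

Workforce Levy: YTD €218,730.00 ≥ cap €165,280.00 → €0.00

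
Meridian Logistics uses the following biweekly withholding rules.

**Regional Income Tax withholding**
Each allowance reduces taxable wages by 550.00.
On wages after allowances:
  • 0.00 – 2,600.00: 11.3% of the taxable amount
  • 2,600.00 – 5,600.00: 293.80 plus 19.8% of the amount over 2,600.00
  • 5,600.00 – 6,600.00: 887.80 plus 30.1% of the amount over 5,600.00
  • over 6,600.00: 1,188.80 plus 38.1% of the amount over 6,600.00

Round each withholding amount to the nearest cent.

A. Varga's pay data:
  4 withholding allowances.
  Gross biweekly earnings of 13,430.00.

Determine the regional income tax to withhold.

2,952.83

Regional Income Tax: taxable = 13,430.00 − 4×550.00 = 11,230.00
  1,188.80 + 38.1% × (11,230.00 − 6,600.00) = 1,188.80 + 38.1% × 4,630.00 = 2,952.83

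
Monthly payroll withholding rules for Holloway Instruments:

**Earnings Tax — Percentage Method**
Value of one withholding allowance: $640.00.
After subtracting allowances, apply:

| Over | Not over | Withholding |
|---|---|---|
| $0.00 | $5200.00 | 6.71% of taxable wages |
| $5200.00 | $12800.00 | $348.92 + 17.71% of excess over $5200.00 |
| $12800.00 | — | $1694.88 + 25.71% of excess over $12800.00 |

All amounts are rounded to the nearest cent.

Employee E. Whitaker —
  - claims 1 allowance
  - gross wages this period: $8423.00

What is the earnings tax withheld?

Earnings Tax: taxable = $8423.00 − 1×$640.00 = $7783.00
  $348.92 + 17.71% × ($7783.00 − $5200.00) = $348.92 + 17.71% × $2583.00 = $806.37

$806.37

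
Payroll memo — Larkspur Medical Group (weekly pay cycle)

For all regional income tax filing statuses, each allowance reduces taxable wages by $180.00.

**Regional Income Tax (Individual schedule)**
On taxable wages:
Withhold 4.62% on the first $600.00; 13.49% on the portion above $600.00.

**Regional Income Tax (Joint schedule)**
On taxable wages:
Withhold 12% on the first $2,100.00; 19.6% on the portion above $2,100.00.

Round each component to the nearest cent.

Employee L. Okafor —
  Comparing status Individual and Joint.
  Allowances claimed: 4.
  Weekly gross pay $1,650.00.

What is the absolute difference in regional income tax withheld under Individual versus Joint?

$39.36

Regional Income Tax (Individual): taxable = $1,650.00 − 4×$180.00 = $930.00
  $27.72 + 13.49% × ($930.00 − $600.00) = $27.72 + 13.49% × $330.00 = $72.24
Regional Income Tax (Joint): taxable = $1,650.00 − 4×$180.00 = $930.00
  12% × $930.00 = $111.60
Difference: |$72.24 − $111.60| = $39.36 (higher under Joint)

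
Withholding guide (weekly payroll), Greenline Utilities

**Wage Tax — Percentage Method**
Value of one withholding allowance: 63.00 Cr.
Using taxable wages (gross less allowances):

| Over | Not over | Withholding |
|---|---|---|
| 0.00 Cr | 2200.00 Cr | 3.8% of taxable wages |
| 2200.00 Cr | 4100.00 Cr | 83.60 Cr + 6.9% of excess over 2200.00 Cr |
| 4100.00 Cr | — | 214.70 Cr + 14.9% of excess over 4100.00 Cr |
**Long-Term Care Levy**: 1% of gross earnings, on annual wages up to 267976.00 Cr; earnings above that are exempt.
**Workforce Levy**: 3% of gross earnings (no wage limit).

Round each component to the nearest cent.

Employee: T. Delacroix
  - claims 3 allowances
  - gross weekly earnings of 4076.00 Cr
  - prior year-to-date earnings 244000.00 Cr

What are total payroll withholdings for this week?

363.04 Cr

Wage Tax: taxable = 4076.00 Cr − 3×63.00 Cr = 3887.00 Cr
  83.60 Cr + 6.9% × (3887.00 Cr − 2200.00 Cr) = 83.60 Cr + 6.9% × 1687.00 Cr = 200.00 Cr
Long-Term Care Levy: 1% × 4076.00 Cr = 40.76 Cr
Workforce Levy: 3% × 4076.00 Cr = 122.28 Cr
Total: 200.00 Cr + 40.76 Cr + 122.28 Cr = 363.04 Cr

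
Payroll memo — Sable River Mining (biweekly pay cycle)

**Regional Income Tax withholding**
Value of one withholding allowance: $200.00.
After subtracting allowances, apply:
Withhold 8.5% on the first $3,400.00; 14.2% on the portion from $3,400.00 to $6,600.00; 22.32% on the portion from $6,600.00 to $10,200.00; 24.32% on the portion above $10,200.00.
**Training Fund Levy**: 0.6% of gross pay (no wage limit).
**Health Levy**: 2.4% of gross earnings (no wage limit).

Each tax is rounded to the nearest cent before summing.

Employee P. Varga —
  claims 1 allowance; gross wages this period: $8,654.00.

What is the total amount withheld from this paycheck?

Regional Income Tax: taxable = $8,654.00 − 1×$200.00 = $8,454.00
  $743.40 + 22.32% × ($8,454.00 − $6,600.00) = $743.40 + 22.32% × $1,854.00 = $1,157.21
Training Fund Levy: 0.6% × $8,654.00 = $51.92
Health Levy: 2.4% × $8,654.00 = $207.70
Total: $1,157.21 + $51.92 + $207.70 = $1,416.83

$1,416.83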